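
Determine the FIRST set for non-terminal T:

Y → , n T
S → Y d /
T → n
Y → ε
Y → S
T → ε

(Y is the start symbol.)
To compute FIRST(T), examine every production with T on the left-hand side, reading each right-hand side left to right until a non-nullable symbol is reached.

From T → n:
  - n is a terminal: add 'n' and stop
From T → ε:
  - ε-production, so ε ∈ FIRST(T)

Collecting: FIRST(T) = { 'n', ε }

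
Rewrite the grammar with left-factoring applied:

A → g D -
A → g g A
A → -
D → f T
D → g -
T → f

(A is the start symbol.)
A → g A'
A' → D -
A' → g A
A → -
D → f T
D → g -
T → f

Left-factoring transforms A → αβ₁ | αβ₂ into A → αA' and A' → β₁ | β₂
(α is the longest common prefix among the alternatives). Repeat until
no nonterminal has two alternatives with a common prefix.

Round 1: A has alternatives sharing prefix 'g'. Introduce A': A → g A'
  Add: A' → D -
  Add: A' → g A

No remaining common prefixes — done.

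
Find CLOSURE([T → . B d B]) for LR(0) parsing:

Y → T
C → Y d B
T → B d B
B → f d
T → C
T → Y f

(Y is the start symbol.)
{ [B → . f d], [T → . B d B] }

To compute CLOSURE, for each item [A → α.Bβ] where B is a non-terminal, add [B → .γ] for all productions B → γ; repeat for the newly added items until nothing changes.

Start with: [T → . B d B]
  [T → . B d B] has the dot before B: add [B → . f d]
No further items can be added.

CLOSURE = { [B → . f d], [T → . B d B] }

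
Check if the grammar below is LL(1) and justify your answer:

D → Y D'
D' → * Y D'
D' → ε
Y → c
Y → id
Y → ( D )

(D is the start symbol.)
Yes, the grammar is LL(1).

Relevant sets:
  FOLLOW(D') = { $, ')' }

For D':
  PREDICT(D' → '*' Y D') = { '*' }
  PREDICT(D' → ε) = { $, ')' }
For Y:
  PREDICT(Y → c) = { 'c' }
  PREDICT(Y → id) = { 'id' }
  PREDICT(Y → '(' D ')') = { '(' }
D has a single production, so nothing to check there.

All predict sets are disjoint. The grammar IS LL(1).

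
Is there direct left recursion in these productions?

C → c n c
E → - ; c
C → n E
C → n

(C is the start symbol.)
Direct left recursion occurs when N → N α for some non-terminal N (the right-hand side begins with the left-hand side itself).

C → c n c: starts with c
E → - ; c: starts with '-'
C → n E: starts with n
C → n: starts with n

No direct left recursion found.

Answer: No direct left recursion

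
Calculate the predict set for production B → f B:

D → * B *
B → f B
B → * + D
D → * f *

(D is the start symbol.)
PREDICT(B → f B) = (FIRST(RHS) \ {ε}) ∪ (FOLLOW(B) if ε ∈ FIRST(RHS), i.e. RHS ⇒* ε)
FIRST(f B) = { 'f' }
ε ∉ FIRST(f B), so FOLLOW(B) is not added.
PREDICT(B → f B) = { 'f' }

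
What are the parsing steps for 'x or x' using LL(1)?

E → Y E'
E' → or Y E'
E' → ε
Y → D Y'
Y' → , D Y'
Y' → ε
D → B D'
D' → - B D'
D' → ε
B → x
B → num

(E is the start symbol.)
LL(1) parsing maintains a stack (initially the start symbol over $) and the input. At each step: if the stack top is a terminal, match it against the current input token; if it is a non-terminal N, replace it with the RHS of M[N, lookahead] (the unique production whose predict set contains the lookahead).

Stack is shown with the top on the left.

Stack         Input     Action
------------------------------
E $           x or x $  output E → Y E'
Y E' $        x or x $  output Y → D Y'
D Y' E' $     x or x $  output D → B D'
B D' Y' E' $  x or x $  output B → x
x D' Y' E' $  x or x $  match 'x'
D' Y' E' $    or x $    output D' → ε
Y' E' $       or x $    output Y' → ε
E' $          or x $    output E' → or Y E'
or Y E' $     or x $    match 'or'
Y E' $        x $       output Y → D Y'
D Y' E' $     x $       output D → B D'
B D' Y' E' $  x $       output B → x
x D' Y' E' $  x $       match 'x'
D' Y' E' $    $         output D' → ε
Y' E' $       $         output Y' → ε
E' $          $         output E' → ε
$             $         accept

The string is accepted.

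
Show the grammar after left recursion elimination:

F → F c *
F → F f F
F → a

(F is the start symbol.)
F is directly left-recursive. The standard transformation for
  A → A α₁ | ... | A α_m | β₁ | ... | β_n
is
  A  → β₁ A' | ... | β_n A'
  A' → α₁ A' | ... | α_m A' | ε

F → a becomes F → a F'
F → F c * becomes F' → c * F'
F → F f F becomes F' → f F F'
Add F' → ε

Resulting grammar:
F → a F'
F' → c * F'
F' → f F F'
F' → ε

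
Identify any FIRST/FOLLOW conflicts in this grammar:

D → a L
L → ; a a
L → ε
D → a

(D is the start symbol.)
A FIRST/FOLLOW conflict occurs when a non-terminal N has a nullable alternative N → β (β ⇒* ε) and another alternative N → α with FIRST(α) ∩ FOLLOW(N) ≠ ∅: on such a lookahead the parser cannot decide between expanding α and letting N vanish via β.

Nullable non-terminals: L.

L: nullable alternative(s) L → ε; FOLLOW(L) = { $ }
  L → ; a a: FIRST \ {ε} = { ';' } — disjoint from FOLLOW(L)
  L → ε: FIRST \ {ε} = { } — this is the only nullable alternative, skip

D has no nullable alternative, so no FIRST/FOLLOW check is needed there.

No FIRST/FOLLOW conflicts found.

Answer: No FIRST/FOLLOW conflicts.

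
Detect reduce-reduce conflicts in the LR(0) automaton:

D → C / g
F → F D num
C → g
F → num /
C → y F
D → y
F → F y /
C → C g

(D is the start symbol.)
No reduce-reduce conflicts

Augment with D' → D and build the canonical LR(0) collection (I0 = CLOSURE({[D' → . D]}), then GOTO on every symbol after a dot until no new states appear). It has 15 states:
  I0: { [C → . C g], [C → . g], [C → . y F], [D → . C / g], [D → . y], [D' → . D] }  — shift
  I1: { [C → C . g], [D → C . / g] }  — shift
  I2: { [D' → D .] }  — accept
  I3: { [C → g .] }  — reduce
  I4: { [C → y . F], [D → y .], [F → . F D num], [F → . F y /], [F → . num /] }  — shift, reduce
  I5: { [C → . C g], [C → . g], [C → . y F], [C → y F .], [D → . C / g], [D → . y], [F → F . D num], [F → F . y /] }  — shift, reduce
  I6: { [F → num . /] }  — shift
  I7: { [F → num / .] }  — reduce
  I8: { [F → F D . num] }  — shift
  I9: { [C → y . F], [D → y .], [F → . F D num], [F → . F y /], [F → . num /], [F → F y . /] }  — shift, reduce
  I10: { [F → F y / .] }  — reduce
  I11: { [F → F D num .] }  — reduce
  I12: { [D → C / . g] }  — shift
  I13: { [C → C g .] }  — reduce
  I14: { [D → C / g .] }  — reduce

No state contains more than one complete item.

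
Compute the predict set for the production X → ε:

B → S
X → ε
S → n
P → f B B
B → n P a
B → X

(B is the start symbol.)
{ $, 'a', 'n' }

PREDICT(X → ε) = (FIRST(RHS) \ {ε}) ∪ (FOLLOW(X) if ε ∈ FIRST(RHS), i.e. RHS ⇒* ε)
The right-hand side is ε (FIRST(ε) = { ε }), so the predict set is FOLLOW(X) = { $, 'a', 'n' }
PREDICT(X → ε) = { $, 'a', 'n' }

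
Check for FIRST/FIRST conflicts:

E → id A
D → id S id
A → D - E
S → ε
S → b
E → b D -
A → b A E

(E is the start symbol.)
No FIRST/FIRST conflicts.

A FIRST/FIRST conflict occurs when two productions N → α and N → β for the same non-terminal have FIRST(α) ∩ FIRST(β) ≠ ∅ (with ε ∈ FIRST of a nullable right-hand side, so two nullable alternatives also conflict).

FIRST sets of the non-terminals at (or reachable through a nullable prefix from) the front of some alternative:
  FIRST(D) = { 'id' }

Productions for E:
  E → id A: FIRST = { 'id' }
  E → b D -: FIRST = { 'b' }
Productions for A:
  A → D - E: FIRST = { 'id' }
  A → b A E: FIRST = { 'b' }
Productions for S:
  S → ε: FIRST = { ε }
  S → b: FIRST = { 'b' }
D has only one production, so no FIRST/FIRST conflict is possible there.

All alternatives of each non-terminal have pairwise disjoint FIRST sets.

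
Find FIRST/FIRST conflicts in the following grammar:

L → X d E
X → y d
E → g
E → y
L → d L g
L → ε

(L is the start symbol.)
No FIRST/FIRST conflicts.

A FIRST/FIRST conflict occurs when two productions N → α and N → β for the same non-terminal have FIRST(α) ∩ FIRST(β) ≠ ∅ (with ε ∈ FIRST of a nullable right-hand side, so two nullable alternatives also conflict).

FIRST sets of the non-terminals at (or reachable through a nullable prefix from) the front of some alternative:
  FIRST(X) = { 'y' }

Productions for L:
  L → X d E: FIRST = { 'y' }
  L → d L g: FIRST = { 'd' }
  L → ε: FIRST = { ε }
Productions for E:
  E → g: FIRST = { 'g' }
  E → y: FIRST = { 'y' }
X has only one production, so no FIRST/FIRST conflict is possible there.

All alternatives of each non-terminal have pairwise disjoint FIRST sets.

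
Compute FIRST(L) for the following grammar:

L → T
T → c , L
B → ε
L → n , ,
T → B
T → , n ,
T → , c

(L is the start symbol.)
FIRST sets of the other non-terminals involved (by the same procedure, iterated to a fixed point):
  FIRST(T) = { ',', 'c', ε }

From L → T:
  - T is a non-terminal: add FIRST(T) \ {ε} = { ',', 'c' }
    T is nullable and nothing follows, so the whole right-hand side can vanish: ε ∈ FIRST(L)
From L → n , ,:
  - n is a terminal: add 'n' and stop

Collecting: FIRST(L) = { ',', 'c', 'n', ε }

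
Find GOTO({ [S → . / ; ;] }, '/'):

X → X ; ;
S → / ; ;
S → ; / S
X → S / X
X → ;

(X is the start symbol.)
GOTO(I, '/') = CLOSURE({ [A → αX.β] : [A → α.Xβ] ∈ I, X = '/' })

Items with dot before '/', with the dot advanced:
  [S → . / ; ;] → [S → / . ; ;]
Closure adds nothing (no advanced item has the dot before a non-terminal).

GOTO = { [S → / . ; ;] }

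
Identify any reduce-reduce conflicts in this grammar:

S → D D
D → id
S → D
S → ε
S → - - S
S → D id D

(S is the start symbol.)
A reduce-reduce conflict occurs when an LR(0) state has two complete items [A → α .] and [B → β .] — both call for a reduction, and with no lookahead the parser cannot choose between them.

Augment with S' → S and build the canonical LR(0) collection (I0 = CLOSURE({[S' → . S]}), then GOTO on every symbol after a dot until no new states appear). It has 10 states:
  I0: { [D → . id], [S → . - - S], [S → . D D], [S → . D id D], [S → . D], [S → .], [S' → . S] }  — shift, reduce
  I1: { [S → - . - S] }  — shift
  I2: { [D → . id], [S → D . D], [S → D . id D], [S → D .] }  — shift, reduce
  I3: { [S' → S .] }  — accept
  I4: { [D → id .] }  — reduce
  I5: { [S → D D .] }  — reduce
  I6: { [D → . id], [D → id .], [S → D id . D] }  — shift, reduce
  I7: { [S → D id D .] }  — reduce
  I8: { [D → . id], [S → - - . S], [S → . - - S], [S → . D D], [S → . D id D], [S → . D], [S → .] }  — shift, reduce
  I9: { [S → - - S .] }  — reduce

No state contains more than one complete item.

Answer: No reduce-reduce conflicts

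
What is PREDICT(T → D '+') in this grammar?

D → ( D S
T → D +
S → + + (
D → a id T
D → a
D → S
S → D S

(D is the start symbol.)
PREDICT(T → D '+') = (FIRST(RHS) \ {ε}) ∪ (FOLLOW(T) if ε ∈ FIRST(RHS), i.e. RHS ⇒* ε)
FIRST(D) = { '(', '+', 'a' }
FIRST(D '+') = { '(', '+', 'a' }
ε ∉ FIRST(D '+'), so FOLLOW(T) is not added.
PREDICT(T → D '+') = { '(', '+', 'a' }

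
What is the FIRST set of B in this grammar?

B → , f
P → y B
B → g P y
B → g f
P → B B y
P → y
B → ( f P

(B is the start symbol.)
To compute FIRST(B), examine every production with B on the left-hand side, reading each right-hand side left to right until a non-nullable symbol is reached.

From B → , f:
  - ',' is a terminal: add ',' and stop
From B → g P y:
  - g is a terminal: add 'g' and stop
From B → g f:
  - g is a terminal: add 'g' and stop
From B → ( f P:
  - '(' is a terminal: add '(' and stop

Collecting: FIRST(B) = { '(', ',', 'g' }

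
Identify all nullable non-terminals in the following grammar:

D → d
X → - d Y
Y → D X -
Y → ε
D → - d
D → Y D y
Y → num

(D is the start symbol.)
{ 'Y' }

A non-terminal is nullable if it can derive ε (the empty string): either it has an ε-production, or it has a production whose right-hand side consists entirely of nullable non-terminals.

ε-productions: Y → ε
So Y is immediately nullable.
No further non-terminal can be added: every production for the remaining non-terminals contains a terminal or a non-nullable non-terminal.
Nullable = { 'Y' }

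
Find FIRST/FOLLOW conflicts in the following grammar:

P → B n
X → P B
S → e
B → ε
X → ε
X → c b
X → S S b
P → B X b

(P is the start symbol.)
Yes. X → P B with FOLLOW(X) on { 'b' }

A FIRST/FOLLOW conflict occurs when a non-terminal N has a nullable alternative N → β (β ⇒* ε) and another alternative N → α with FIRST(α) ∩ FOLLOW(N) ≠ ∅: on such a lookahead the parser cannot decide between expanding α and letting N vanish via β.

Nullable non-terminals: B, X.
FIRST sets used below: FIRST(P) = { 'b', 'c', 'e', 'n' }, FIRST(S) = { 'e' }
B has a nullable alternative but only one production, so nothing to check.

X: nullable alternative(s) X → ε; FOLLOW(X) = { 'b' }
  X → P B: FIRST \ {ε} = { 'b', 'c', 'e', 'n' } — overlaps FOLLOW(X) on { 'b' }: CONFLICT
  X → ε: FIRST \ {ε} = { } — this is the only nullable alternative, skip
  X → c b: FIRST \ {ε} = { 'c' } — disjoint from FOLLOW(X)
  X → S S b: FIRST \ {ε} = { 'e' } — disjoint from FOLLOW(X)

P, S have no nullable alternative, so no FIRST/FOLLOW check is needed there.

So the grammar has 1 FIRST/FOLLOW conflict (marked CONFLICT above).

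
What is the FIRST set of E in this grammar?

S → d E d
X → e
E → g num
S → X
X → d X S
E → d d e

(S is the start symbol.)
From E → g num:
  - g is a terminal: add 'g' and stop
From E → d d e:
  - d is a terminal: add 'd' and stop

Collecting: FIRST(E) = { 'd', 'g' }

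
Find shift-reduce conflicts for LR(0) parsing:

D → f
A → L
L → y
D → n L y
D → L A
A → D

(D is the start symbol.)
A shift-reduce conflict occurs when an LR(0) state has both:
  - a complete (reduce) item [A → α .] (dot at the end), and
  - a shift item [B → β . c γ] (dot before a terminal).

Augment with D' → D and build the canonical LR(0) collection (I0 = CLOSURE({[D' → . D]}), then GOTO on every symbol after a dot until no new states appear). It has 11 states:
  I0: { [D → . L A], [D → . f], [D → . n L y], [D' → . D], [L → . y] }  — shift
  I1: { [D' → D .] }  — accept
  I2: { [A → . D], [A → . L], [D → . L A], [D → . f], [D → . n L y], [D → L . A], [L → . y] }  — shift
  I3: { [D → f .] }  — reduce
  I4: { [D → n . L y], [L → . y] }  — shift
  I5: { [L → y .] }  — reduce
  I6: { [D → n L . y] }  — shift
  I7: { [D → n L y .] }  — reduce
  I8: { [D → L A .] }  — reduce
  I9: { [A → D .] }  — reduce
  I10: { [A → . D], [A → . L], [A → L .], [D → . L A], [D → . f], [D → . n L y], [D → L . A], [L → . y] }  — shift, reduce

I10 contains reduce item [A → L .] and shift items [D → . f], [D → . n L y], [L → . y] — shift-reduce conflict.

Answer: Yes — I10: [A → L .] vs [D → . f]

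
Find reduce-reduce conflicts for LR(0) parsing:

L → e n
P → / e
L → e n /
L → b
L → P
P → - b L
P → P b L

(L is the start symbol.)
No reduce-reduce conflicts

Augment with L' → L and build the canonical LR(0) collection (I0 = CLOSURE({[L' → . L]}), then GOTO on every symbol after a dot until no new states appear). It has 14 states:
  I0: { [L → . P], [L → . b], [L → . e n /], [L → . e n], [L' → . L], [P → . - b L], [P → . / e], [P → . P b L] }  — shift
  I1: { [P → - . b L] }  — shift
  I2: { [P → / . e] }  — shift
  I3: { [L' → L .] }  — accept
  I4: { [L → P .], [P → P . b L] }  — shift, reduce
  I5: { [L → b .] }  — reduce
  I6: { [L → e . n /], [L → e . n] }  — shift
  I7: { [L → e n . /], [L → e n .] }  — shift, reduce
  I8: { [L → e n / .] }  — reduce
  I9: { [L → . P], [L → . b], [L → . e n /], [L → . e n], [P → . - b L], [P → . / e], [P → . P b L], [P → P b . L] }  — shift
  I10: { [P → P b L .] }  — reduce
  I11: { [P → / e .] }  — reduce
  I12: { [L → . P], [L → . b], [L → . e n /], [L → . e n], [P → - b . L], [P → . - b L], [P → . / e], [P → . P b L] }  — shift
  I13: { [P → - b L .] }  — reduce

No state contains more than one complete item.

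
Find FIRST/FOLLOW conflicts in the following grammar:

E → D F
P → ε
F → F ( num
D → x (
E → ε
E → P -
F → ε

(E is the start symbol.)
A FIRST/FOLLOW conflict occurs when a non-terminal N has a nullable alternative N → β (β ⇒* ε) and another alternative N → α with FIRST(α) ∩ FOLLOW(N) ≠ ∅: on such a lookahead the parser cannot decide between expanding α and letting N vanish via β.

Nullable non-terminals: E, F, P.
FIRST sets used below: FIRST(D) = { 'x' }, FIRST(P) = { ε }, FIRST(F) = { '(', ε }

E: nullable alternative(s) E → ε; FOLLOW(E) = { $ }
  E → D F: FIRST \ {ε} = { 'x' } — disjoint from FOLLOW(E)
  E → ε: FIRST \ {ε} = { } — this is the only nullable alternative, skip
  E → P -: FIRST \ {ε} = { '-' } — disjoint from FOLLOW(E)

F: nullable alternative(s) F → ε; FOLLOW(F) = { $, '(' }
  F → F ( num: FIRST \ {ε} = { '(' } — overlaps FOLLOW(F) on { '(' }: CONFLICT
  F → ε: FIRST \ {ε} = { } — this is the only nullable alternative, skip
P has a nullable alternative but only one production, so nothing to check.

D has no nullable alternative, so no FIRST/FOLLOW check is needed there.

So the grammar has 1 FIRST/FOLLOW conflict (marked CONFLICT above).

Answer: Yes. F → F '(' num with FOLLOW(F) on { '(' }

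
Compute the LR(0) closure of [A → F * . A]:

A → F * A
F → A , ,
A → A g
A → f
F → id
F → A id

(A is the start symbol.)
{ [A → . A g], [A → . F * A], [A → . f], [A → F * . A], [F → . A , ,], [F → . A id], [F → . id] }

Start with: [A → F * . A]
  [A → F * . A] has the dot before A: add [A → . F * A], [A → . A g], [A → . f]
  [A → . F * A] has the dot before F: add [F → . A , ,], [F → . id], [F → . A id]
No further items can be added.

CLOSURE = { [A → . A g], [A → . F * A], [A → . f], [A → F * . A], [F → . A , ,], [F → . A id], [F → . id] }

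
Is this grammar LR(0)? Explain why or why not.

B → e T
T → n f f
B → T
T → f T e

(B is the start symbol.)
Yes, the grammar is LR(0)

Augment with B' → B and build the canonical LR(0) collection (I0 = CLOSURE({[B' → . B]}), then GOTO on every symbol after a dot until no new states appear). It has 11 states:
  I0: { [B → . T], [B → . e T], [B' → . B], [T → . f T e], [T → . n f f] }  — shift
  I1: { [B' → B .] }  — accept
  I2: { [B → T .] }  — reduce
  I3: { [B → e . T], [T → . f T e], [T → . n f f] }  — shift
  I4: { [T → . f T e], [T → . n f f], [T → f . T e] }  — shift
  I5: { [T → n . f f] }  — shift
  I6: { [T → n f . f] }  — shift
  I7: { [T → n f f .] }  — reduce
  I8: { [T → f T . e] }  — shift
  I9: { [T → f T e .] }  — reduce
  I10: { [B → e T .] }  — reduce

Every state is either a pure shift/goto state or contains exactly one complete item and nothing to shift — no conflicts. The grammar is LR(0).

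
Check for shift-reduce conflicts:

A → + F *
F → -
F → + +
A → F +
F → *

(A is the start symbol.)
Yes — I7: [F → + + .] vs [F → + . +]

A shift-reduce conflict occurs when an LR(0) state has both:
  - a complete (reduce) item [A → α .] (dot at the end), and
  - a shift item [B → β . c γ] (dot before a terminal).

Augment with A' → A and build the canonical LR(0) collection (I0 = CLOSURE({[A' → . A]}), then GOTO on every symbol after a dot until no new states appear). It has 11 states:
  I0: { [A → . + F *], [A → . F +], [A' → . A], [F → . *], [F → . + +], [F → . -] }  — shift
  I1: { [F → * .] }  — reduce
  I2: { [A → + . F *], [F → + . +], [F → . *], [F → . + +], [F → . -] }  — shift
  I3: { [F → - .] }  — reduce
  I4: { [A' → A .] }  — accept
  I5: { [A → F . +] }  — shift
  I6: { [A → F + .] }  — reduce
  I7: { [F → + + .], [F → + . +] }  — shift, reduce
  I8: { [A → + F . *] }  — shift
  I9: { [A → + F * .] }  — reduce
  I10: { [F → + + .] }  — reduce

I7 contains reduce item [F → + + .] and shift item [F → + . +] — shift-reduce conflict.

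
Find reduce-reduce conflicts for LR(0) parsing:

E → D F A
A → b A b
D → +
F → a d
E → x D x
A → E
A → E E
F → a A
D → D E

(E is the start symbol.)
No reduce-reduce conflicts

Augment with E' → E and build the canonical LR(0) collection (I0 = CLOSURE({[E' → . E]}), then GOTO on every symbol after a dot until no new states appear). It has 18 states:
  I0: { [D → . +], [D → . D E], [E → . D F A], [E → . x D x], [E' → . E] }  — shift
  I1: { [D → + .] }  — reduce
  I2: { [D → . +], [D → . D E], [D → D . E], [E → . D F A], [E → . x D x], [E → D . F A], [F → . a A], [F → . a d] }  — shift
  I3: { [E' → E .] }  — accept
  I4: { [D → . +], [D → . D E], [E → x . D x] }  — shift
  I5: { [D → . +], [D → . D E], [D → D . E], [E → . D F A], [E → . x D x], [E → x D . x] }  — shift
  I6: { [D → D E .] }  — reduce
  I7: { [D → . +], [D → . D E], [E → x . D x], [E → x D x .] }  — shift, reduce
  I8: { [A → . E E], [A → . E], [A → . b A b], [D → . +], [D → . D E], [E → . D F A], [E → . x D x], [E → D F . A] }  — shift
  I9: { [A → . E E], [A → . E], [A → . b A b], [D → . +], [D → . D E], [E → . D F A], [E → . x D x], [F → a . A], [F → a . d] }  — shift
  I10: { [F → a A .] }  — reduce
  I11: { [A → E . E], [A → E .], [D → . +], [D → . D E], [E → . D F A], [E → . x D x] }  — shift, reduce
  I12: { [A → . E E], [A → . E], [A → . b A b], [A → b . A b], [D → . +], [D → . D E], [E → . D F A], [E → . x D x] }  — shift
  I13: { [F → a d .] }  — reduce
  I14: { [A → b A . b] }  — shift
  I15: { [A → b A b .] }  — reduce
  I16: { [A → E E .] }  — reduce
  I17: { [E → D F A .] }  — reduce

No state contains more than one complete item.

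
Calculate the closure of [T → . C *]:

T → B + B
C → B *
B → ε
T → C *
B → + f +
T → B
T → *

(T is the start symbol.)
{ [B → . + f +], [B → .], [C → . B *], [T → . C *] }

Start with: [T → . C *]
  [T → . C *] has the dot before C: add [C → . B *]
  [C → . B *] has the dot before B: add [B → .], [B → . + f +]
No further items can be added.

CLOSURE = { [B → . + f +], [B → .], [C → . B *], [T → . C *] }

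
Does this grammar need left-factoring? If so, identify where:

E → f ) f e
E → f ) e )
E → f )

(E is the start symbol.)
Left-factoring is needed when two productions for the same non-terminal
share a common prefix on the right-hand side.

Productions for E:
  E → f ) f e
  E → f ) e )
  E → f )

Found common prefix 'f )' in productions for E

Answer: Yes, E has productions with common prefix 'f )'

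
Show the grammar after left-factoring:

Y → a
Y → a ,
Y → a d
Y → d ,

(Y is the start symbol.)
Y → a Y'
Y' → ε
Y' → ,
Y' → d
Y → d ,

Left-factoring transforms A → αβ₁ | αβ₂ into A → αA' and A' → β₁ | β₂
(α is the longest common prefix among the alternatives). Repeat until
no nonterminal has two alternatives with a common prefix.

Round 1: Y has alternatives sharing prefix 'a'. Introduce Y': Y → a Y'
  Add: Y' → ε
  Add: Y' → ,
  Add: Y' → d

No remaining common prefixes — done.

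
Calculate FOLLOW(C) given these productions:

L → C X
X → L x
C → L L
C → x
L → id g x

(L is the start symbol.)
{ 'id', 'x' }

To compute FOLLOW(C), find every occurrence of C on a right-hand side N → α C β: add FIRST(β) \ {ε}, and if β is empty or nullable also add FOLLOW(N). Iterate to a fixed point.

In L → C X: C is followed by X, add FIRST(X) \ {ε} = { 'id', 'x' }

Taking the union: FOLLOW(C) = { 'id', 'x' }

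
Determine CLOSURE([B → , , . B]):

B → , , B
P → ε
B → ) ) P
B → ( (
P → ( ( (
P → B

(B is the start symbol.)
To compute CLOSURE, for each item [A → α.Bβ] where B is a non-terminal, add [B → .γ] for all productions B → γ; repeat for the newly added items until nothing changes.

Start with: [B → , , . B]
  [B → , , . B] has the dot before B: add [B → . , , B], [B → . ) ) P], [B → . ( (]
No further items can be added.

CLOSURE = { [B → , , . B], [B → . ( (], [B → . ) ) P], [B → . , , B] }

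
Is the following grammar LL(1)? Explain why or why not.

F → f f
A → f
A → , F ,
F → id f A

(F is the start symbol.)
For F:
  PREDICT(F → f f) = { 'f' }
  PREDICT(F → id f A) = { 'id' }
For A:
  PREDICT(A → f) = { 'f' }
  PREDICT(A → ',' F ',') = { ',' }

All predict sets are disjoint. The grammar IS LL(1).

Answer: Yes, the grammar is LL(1).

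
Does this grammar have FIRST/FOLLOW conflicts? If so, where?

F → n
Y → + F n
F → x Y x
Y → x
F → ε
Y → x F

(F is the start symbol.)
Nullable non-terminals: F.

F: nullable alternative(s) F → ε; FOLLOW(F) = { $, 'n', 'x' }
  F → n: FIRST \ {ε} = { 'n' } — overlaps FOLLOW(F) on { 'n' }: CONFLICT
  F → x Y x: FIRST \ {ε} = { 'x' } — overlaps FOLLOW(F) on { 'x' }: CONFLICT
  F → ε: FIRST \ {ε} = { } — this is the only nullable alternative, skip

Y has no nullable alternative, so no FIRST/FOLLOW check is needed there.

So the grammar has 2 FIRST/FOLLOW conflicts (marked CONFLICT above).

Answer: Yes. F → n with FOLLOW(F) on { 'n' }; F → x Y x with FOLLOW(F) on { 'x' }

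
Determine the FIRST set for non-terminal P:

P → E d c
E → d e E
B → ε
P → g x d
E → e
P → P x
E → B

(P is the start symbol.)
To compute FIRST(P), examine every production with P on the left-hand side, reading each right-hand side left to right until a non-nullable symbol is reached.

FIRST sets of the other non-terminals involved (by the same procedure, iterated to a fixed point):
  FIRST(E) = { 'd', 'e', ε }

From P → E d c:
  - E is a non-terminal: add FIRST(E) \ {ε} = { 'd', 'e' }
    E is nullable, so continue to the next symbol
  - d is a terminal: add 'd' and stop
From P → g x d:
  - g is a terminal: add 'g' and stop
From P → P x:
  - P is the symbol being defined: contributes nothing new
    P is not nullable, so stop

Collecting: FIRST(P) = { 'd', 'e', 'g' }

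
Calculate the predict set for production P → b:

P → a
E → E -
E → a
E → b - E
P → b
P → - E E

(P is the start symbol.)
PREDICT(P → b) = (FIRST(RHS) \ {ε}) ∪ (FOLLOW(P) if ε ∈ FIRST(RHS), i.e. RHS ⇒* ε)
FIRST(b) = { 'b' }
ε ∉ FIRST(b), so FOLLOW(P) is not added.
PREDICT(P → b) = { 'b' }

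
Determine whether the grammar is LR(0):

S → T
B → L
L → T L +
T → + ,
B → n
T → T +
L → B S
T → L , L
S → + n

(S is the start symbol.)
No. Shift-reduce conflict between [B → L .] and [T → L . , L]

A grammar is LR(0) if no state in the canonical LR(0) collection has:
  - both a shift item (dot before a terminal) and a complete item (shift-reduce conflict), or
  - two or more complete items (reduce-reduce conflict; the accept item [S' → S .] counts as a complete item here).

Augment with S' → S and build the canonical LR(0) collection (I0 = CLOSURE({[S' → . S]}), then GOTO on every symbol after a dot until no new states appear). It has 17 states:
  I0: { [B → . L], [B → . n], [L → . B S], [L → . T L +], [S → . + n], [S → . T], [S' → . S], [T → . + ,], [T → . L , L], [T → . T +] }  — shift
  I1: { [S → + . n], [T → + . ,] }  — shift
  I2: { [B → . L], [B → . n], [L → . B S], [L → . T L +], [L → B . S], [S → . + n], [S → . T], [T → . + ,], [T → . L , L], [T → . T +] }  — shift
  I3: { [B → L .], [T → L . , L] }  — shift, reduce
  I4: { [S' → S .] }  — accept
  I5: { [B → . L], [B → . n], [L → . B S], [L → . T L +], [L → T . L +], [S → T .], [T → . + ,], [T → . L , L], [T → . T +], [T → T . +] }  — shift, reduce
  I6: { [B → n .] }  — reduce
  I7: { [T → + . ,], [T → T + .] }  — shift, reduce
  I8: { [B → L .], [L → T L . +], [T → L . , L] }  — shift, reduce
  I9: { [B → . L], [B → . n], [L → . B S], [L → . T L +], [L → T . L +], [T → . + ,], [T → . L , L], [T → . T +], [T → T . +] }  — shift
  I10: { [L → T L + .] }  — reduce
  I11: { [B → . L], [B → . n], [L → . B S], [L → . T L +], [T → . + ,], [T → . L , L], [T → . T +], [T → L , . L] }  — shift
  I12: { [T → + . ,] }  — shift
  I13: { [B → L .], [T → L , L .], [T → L . , L] }  — shift, 2 reduces
  I14: { [T → + , .] }  — reduce
  I15: { [L → B S .] }  — reduce
  I16: { [S → + n .] }  — reduce

Conflict in state I3:
  Shift-reduce conflict between [B → L .] and [T → L . , L]
So the grammar is NOT LR(0).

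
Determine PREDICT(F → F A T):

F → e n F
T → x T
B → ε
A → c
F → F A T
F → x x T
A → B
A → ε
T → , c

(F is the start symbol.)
{ 'e', 'x' }

PREDICT(F → F A T) = (FIRST(RHS) \ {ε}) ∪ (FOLLOW(F) if ε ∈ FIRST(RHS), i.e. RHS ⇒* ε)
FIRST(F) = { 'e', 'x' }
FIRST(F A T) = { 'e', 'x' }
ε ∉ FIRST(F A T), so FOLLOW(F) is not added.
PREDICT(F → F A T) = { 'e', 'x' }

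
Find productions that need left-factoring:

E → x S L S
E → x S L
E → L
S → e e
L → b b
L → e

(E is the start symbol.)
Yes, E has productions with common prefix 'x S L'

Left-factoring is needed when two productions for the same non-terminal
share a common prefix on the right-hand side.

Productions for E:
  E → x S L S
  E → x S L
  E → L
Productions for L:
  L → b b
  L → e

Found common prefix 'x S L' in productions for E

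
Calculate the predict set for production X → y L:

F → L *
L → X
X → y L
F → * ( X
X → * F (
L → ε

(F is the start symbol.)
{ 'y' }

PREDICT(X → y L) = (FIRST(RHS) \ {ε}) ∪ (FOLLOW(X) if ε ∈ FIRST(RHS), i.e. RHS ⇒* ε)
FIRST(y L) = { 'y' }
ε ∉ FIRST(y L), so FOLLOW(X) is not added.
PREDICT(X → y L) = { 'y' }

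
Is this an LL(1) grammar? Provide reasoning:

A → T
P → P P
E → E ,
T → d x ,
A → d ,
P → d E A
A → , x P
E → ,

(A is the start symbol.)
A grammar is LL(1) if for each non-terminal N with multiple productions, the predict sets of those productions are pairwise disjoint, where PREDICT(N → α) = (FIRST(α) \ {ε}) ∪ (FOLLOW(N) if α ⇒* ε).

Relevant sets:
  FIRST(T) = { 'd' }
  FIRST(P) = { 'd' }
  FIRST(E) = { ',' }

For A:
  PREDICT(A → T) = { 'd' }
  PREDICT(A → d ',') = { 'd' }
  PREDICT(A → ',' x P) = { ',' }
For P:
  PREDICT(P → P P) = { 'd' }
  PREDICT(P → d E A) = { 'd' }
For E:
  PREDICT(E → E ',') = { ',' }
  PREDICT(E → ',') = { ',' }
T has a single production, so nothing to check there.

Conflict found: Predict set conflict for A: { 'd' }
The grammar is NOT LL(1).

Answer: No. Predict set conflict for A: { 'd' }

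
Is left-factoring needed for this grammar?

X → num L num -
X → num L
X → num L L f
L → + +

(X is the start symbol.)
Yes, X has productions with common prefix 'num L'

Left-factoring is needed when two productions for the same non-terminal
share a common prefix on the right-hand side.

Productions for X:
  X → num L num -
  X → num L
  X → num L L f

Found common prefix 'num L' in productions for X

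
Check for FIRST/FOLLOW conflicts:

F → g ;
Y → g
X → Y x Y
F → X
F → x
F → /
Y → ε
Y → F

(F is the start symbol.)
Yes. Y → F with FOLLOW(Y) on { 'x' }

A FIRST/FOLLOW conflict occurs when a non-terminal N has a nullable alternative N → β (β ⇒* ε) and another alternative N → α with FIRST(α) ∩ FOLLOW(N) ≠ ∅: on such a lookahead the parser cannot decide between expanding α and letting N vanish via β.

Nullable non-terminals: Y.
FIRST sets used below: FIRST(F) = { '/', 'g', 'x' }

Y: nullable alternative(s) Y → ε; FOLLOW(Y) = { $, 'x' }
  Y → g: FIRST \ {ε} = { 'g' } — disjoint from FOLLOW(Y)
  Y → ε: FIRST \ {ε} = { } — this is the only nullable alternative, skip
  Y → F: FIRST \ {ε} = { '/', 'g', 'x' } — overlaps FOLLOW(Y) on { 'x' }: CONFLICT

F, X have no nullable alternative, so no FIRST/FOLLOW check is needed there.

So the grammar has 1 FIRST/FOLLOW conflict (marked CONFLICT above).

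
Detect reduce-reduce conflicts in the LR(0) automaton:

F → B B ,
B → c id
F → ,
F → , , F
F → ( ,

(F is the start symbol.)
No reduce-reduce conflicts

A reduce-reduce conflict occurs when an LR(0) state has two complete items [A → α .] and [B → β .] — both call for a reduction, and with no lookahead the parser cannot choose between them.

Augment with F' → F and build the canonical LR(0) collection (I0 = CLOSURE({[F' → . F]}), then GOTO on every symbol after a dot until no new states appear). It has 12 states:
  I0: { [B → . c id], [F → . ( ,], [F → . , , F], [F → . ,], [F → . B B ,], [F' → . F] }  — shift
  I1: { [F → ( . ,] }  — shift
  I2: { [F → , . , F], [F → , .] }  — shift, reduce
  I3: { [B → . c id], [F → B . B ,] }  — shift
  I4: { [F' → F .] }  — accept
  I5: { [B → c . id] }  — shift
  I6: { [B → c id .] }  — reduce
  I7: { [F → B B . ,] }  — shift
  I8: { [F → B B , .] }  — reduce
  I9: { [B → . c id], [F → , , . F], [F → . ( ,], [F → . , , F], [F → . ,], [F → . B B ,] }  — shift
  I10: { [F → , , F .] }  — reduce
  I11: { [F → ( , .] }  — reduce

No state contains more than one complete item.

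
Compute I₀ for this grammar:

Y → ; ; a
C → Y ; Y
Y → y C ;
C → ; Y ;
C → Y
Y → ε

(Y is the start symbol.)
First, augment the grammar with Y' → Y
I₀ = CLOSURE({ [Y' → . Y] }):
  [Y' → . Y] has the dot before Y: add [Y → . ; ; a], [Y → . y C ;], [Y → .]
No further items can be added.

I₀ = { [Y → . ; ; a], [Y → . y C ;], [Y → .], [Y' → . Y] }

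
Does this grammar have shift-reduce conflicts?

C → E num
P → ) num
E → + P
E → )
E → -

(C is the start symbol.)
No shift-reduce conflicts

A shift-reduce conflict occurs when an LR(0) state has both:
  - a complete (reduce) item [A → α .] (dot at the end), and
  - a shift item [B → β . c γ] (dot before a terminal).

Augment with C' → C and build the canonical LR(0) collection (I0 = CLOSURE({[C' → . C]}), then GOTO on every symbol after a dot until no new states appear). It has 10 states:
  I0: { [C → . E num], [C' → . C], [E → . )], [E → . + P], [E → . -] }  — shift
  I1: { [E → ) .] }  — reduce
  I2: { [E → + . P], [P → . ) num] }  — shift
  I3: { [E → - .] }  — reduce
  I4: { [C' → C .] }  — accept
  I5: { [C → E . num] }  — shift
  I6: { [C → E num .] }  — reduce
  I7: { [P → ) . num] }  — shift
  I8: { [E → + P .] }  — reduce
  I9: { [P → ) num .] }  — reduce

No state contains both a complete item and a shift item.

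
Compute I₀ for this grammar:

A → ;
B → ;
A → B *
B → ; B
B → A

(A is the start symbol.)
First, augment the grammar with A' → A
I₀ = CLOSURE({ [A' → . A] }):
  [A' → . A] has the dot before A: add [A → . ;], [A → . B *]
  [A → . B *] has the dot before B: add [B → . ;], [B → . ; B], [B → . A]
No further items can be added.

I₀ = { [A → . ;], [A → . B *], [A' → . A], [B → . ; B], [B → . ;], [B → . A] }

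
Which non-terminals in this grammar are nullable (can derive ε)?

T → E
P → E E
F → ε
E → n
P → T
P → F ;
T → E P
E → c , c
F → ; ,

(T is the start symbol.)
ε-productions: F → ε
So F is immediately nullable.
No further non-terminal can be added: every production for the remaining non-terminals contains a terminal or a non-nullable non-terminal.
Nullable = { 'F' }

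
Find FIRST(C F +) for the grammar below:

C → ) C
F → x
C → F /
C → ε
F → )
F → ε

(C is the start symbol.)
{ ')', '+', '/', 'x' }

FIRST sets of the non-terminals involved (from the grammar, by fixed-point iteration):
  FIRST(C) = { ')', '/', 'x', ε }
  FIRST(F) = { ')', 'x', ε }

To compute FIRST(C F +), process the symbols left to right:
Symbol C is a non-terminal. Add FIRST(C) \ {ε} = { ')', '/', 'x' }
C is nullable (ε ∈ FIRST(C)), continue to the next symbol.
Symbol F is a non-terminal. Add FIRST(F) \ {ε} = { ')', 'x' }
F is nullable (ε ∈ FIRST(F)), continue to the next symbol.
Symbol + is a terminal. Add '+' and stop.
FIRST(C F +) = { ')', '+', '/', 'x' }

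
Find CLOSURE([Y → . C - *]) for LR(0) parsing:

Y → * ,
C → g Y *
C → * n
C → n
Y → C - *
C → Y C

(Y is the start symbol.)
To compute CLOSURE, for each item [A → α.Bβ] where B is a non-terminal, add [B → .γ] for all productions B → γ; repeat for the newly added items until nothing changes.

Start with: [Y → . C - *]
  [Y → . C - *] has the dot before C: add [C → . g Y *], [C → . * n], [C → . n], [C → . Y C]
  [C → . Y C] has the dot before Y: add [Y → . * ,]
No further items can be added.

CLOSURE = { [C → . * n], [C → . Y C], [C → . g Y *], [C → . n], [Y → . * ,], [Y → . C - *] }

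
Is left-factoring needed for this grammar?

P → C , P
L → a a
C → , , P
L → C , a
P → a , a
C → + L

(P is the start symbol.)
No, left-factoring is not needed

Left-factoring is needed when two productions for the same non-terminal
share a common prefix on the right-hand side.

Productions for P:
  P → C , P
  P → a , a
Productions for L:
  L → a a
  L → C , a
Productions for C:
  C → , , P
  C → + L

No common prefixes found.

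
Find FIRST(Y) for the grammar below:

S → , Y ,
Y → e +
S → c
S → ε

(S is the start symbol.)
{ 'e' }

To compute FIRST(Y), examine every production with Y on the left-hand side, reading each right-hand side left to right until a non-nullable symbol is reached.

From Y → e +:
  - e is a terminal: add 'e' and stop

Collecting: FIRST(Y) = { 'e' }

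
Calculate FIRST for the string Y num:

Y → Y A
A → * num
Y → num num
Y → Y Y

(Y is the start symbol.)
{ 'num' }

FIRST sets of the non-terminals involved (from the grammar, by fixed-point iteration):
  FIRST(Y) = { 'num' }

To compute FIRST(Y num), process the symbols left to right:
Symbol Y is a non-terminal. Add FIRST(Y) \ {ε} = { 'num' }
Y is not nullable (ε ∉ FIRST(Y)), so stop here.
FIRST(Y num) = { 'num' }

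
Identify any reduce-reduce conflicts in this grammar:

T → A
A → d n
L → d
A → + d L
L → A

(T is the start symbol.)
A reduce-reduce conflict occurs when an LR(0) state has two complete items [A → α .] and [B → β .] — both call for a reduction, and with no lookahead the parser cannot choose between them.

Augment with T' → T and build the canonical LR(0) collection (I0 = CLOSURE({[T' → . T]}), then GOTO on every symbol after a dot until no new states appear). It has 10 states:
  I0: { [A → . + d L], [A → . d n], [T → . A], [T' → . T] }  — shift
  I1: { [A → + . d L] }  — shift
  I2: { [T → A .] }  — reduce
  I3: { [T' → T .] }  — accept
  I4: { [A → d . n] }  — shift
  I5: { [A → d n .] }  — reduce
  I6: { [A → + d . L], [A → . + d L], [A → . d n], [L → . A], [L → . d] }  — shift
  I7: { [L → A .] }  — reduce
  I8: { [A → + d L .] }  — reduce
  I9: { [A → d . n], [L → d .] }  — shift, reduce

No state contains more than one complete item.

Answer: No reduce-reduce conflicts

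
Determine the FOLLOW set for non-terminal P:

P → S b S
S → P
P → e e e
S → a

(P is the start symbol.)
{ $, 'b' }

To compute FOLLOW(P), find every occurrence of P on a right-hand side N → α P β: add FIRST(β) \ {ε}, and if β is empty or nullable also add FOLLOW(N). Iterate to a fixed point.

P is the start symbol, so $ ∈ FOLLOW(P).
In S → P: P is at the end, add FOLLOW(S)

The FOLLOW sets referred to above (computed the same way, to a fixed point):
  FOLLOW(S) = { $, 'b' }

Taking the union: FOLLOW(P) = { $, 'b' }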